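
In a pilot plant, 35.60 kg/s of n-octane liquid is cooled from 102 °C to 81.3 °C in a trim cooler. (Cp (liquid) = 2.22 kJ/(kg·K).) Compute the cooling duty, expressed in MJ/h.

Q_c = 5890 MJ/h

Q = ṁ·Cp·ΔT = 35.60 × 2.22 × (81.3 − 102) = -1636 kJ/s
Cooling duty = 5889.5 MJ/h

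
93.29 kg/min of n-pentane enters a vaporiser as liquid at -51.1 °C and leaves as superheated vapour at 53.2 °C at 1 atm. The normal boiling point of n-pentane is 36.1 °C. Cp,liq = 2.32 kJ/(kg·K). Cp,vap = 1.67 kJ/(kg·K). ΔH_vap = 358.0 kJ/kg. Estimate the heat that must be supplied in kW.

Q = 916 kW

liquid -51.1→36.1 °C: 202.3 kJ/kg
vaporisation at 36.1 °C: 358 kJ/kg
vapour 36.1→53.2 °C: 28.557 kJ/kg
Δh = 202.3 + 358 + 28.557 = 588.86 kJ/kg
Q = ṁ·Δh = 93.29 kg/min × 588.86 kJ/kg = 54935 kJ/min
|Q| = 915.58 kW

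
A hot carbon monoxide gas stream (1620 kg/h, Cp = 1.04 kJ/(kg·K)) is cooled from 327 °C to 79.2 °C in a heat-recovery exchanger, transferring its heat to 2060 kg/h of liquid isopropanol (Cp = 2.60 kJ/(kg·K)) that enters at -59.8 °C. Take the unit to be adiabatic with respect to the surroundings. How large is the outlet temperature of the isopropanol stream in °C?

T_c,out = 18.1 °C

Heat released by hot stream: Q = 1620 × 1.04 × (327 − 79.2) = 417490 kJ/h
Energy balance on cold side (adiabatic exchanger): Q = ṁ_c·Cp_c·(T_c,out − T_c,in)
T_c,out = -59.8 + 417490/(2060 × 2.60) = 18.149 °C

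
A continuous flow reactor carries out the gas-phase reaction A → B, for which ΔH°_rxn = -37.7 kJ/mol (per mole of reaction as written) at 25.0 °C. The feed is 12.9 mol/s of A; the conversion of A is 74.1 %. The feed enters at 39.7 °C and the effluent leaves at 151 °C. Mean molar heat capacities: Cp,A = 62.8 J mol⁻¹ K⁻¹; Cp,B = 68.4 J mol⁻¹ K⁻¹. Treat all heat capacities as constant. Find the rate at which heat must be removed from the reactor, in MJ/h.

Q_out = 948 MJ/h

Extent of reaction ξ = 0.741 × 12.9 = 9.5589 mol/s
Reaction term: ξ·ΔH°_rxn = 9.5589 × -37.7 = -360.37 kJ/s
Sensible, feed 39.7→25 °C: -11.909 kJ/s
Outlet flows (mol/s): A 3.3411, B 9.5589
Sensible, products 25→151 °C: 108.82 kJ/s
Q = ΔH = -263.46 kJ/s = -263.46 kW
Heat removed = 948.45 MJ/h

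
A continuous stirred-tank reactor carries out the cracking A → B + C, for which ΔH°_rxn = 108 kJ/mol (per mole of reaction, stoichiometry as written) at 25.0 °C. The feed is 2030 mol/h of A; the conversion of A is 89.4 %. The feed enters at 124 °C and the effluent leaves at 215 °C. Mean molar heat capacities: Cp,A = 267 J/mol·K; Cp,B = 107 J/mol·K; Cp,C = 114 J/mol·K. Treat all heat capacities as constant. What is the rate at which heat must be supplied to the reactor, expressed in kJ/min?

Extent of reaction ξ = 0.894 × 2030 = 1814.8 mol/h
Reaction term: ξ·ΔH°_rxn = 1814.8 × 108 = 196000 kJ/h
Sensible, feed 124→25 °C: -53659 kJ/h
Outlet flows (mol/h): A 215.18, B 1814.8, C 1814.8
Sensible, products 25→215 °C: 87120 kJ/h
Q = ΔH = 229460 kJ/h = 63.739 kW
Heat supplied = 3824.4 kJ/min

Q_in = 3820 kJ/min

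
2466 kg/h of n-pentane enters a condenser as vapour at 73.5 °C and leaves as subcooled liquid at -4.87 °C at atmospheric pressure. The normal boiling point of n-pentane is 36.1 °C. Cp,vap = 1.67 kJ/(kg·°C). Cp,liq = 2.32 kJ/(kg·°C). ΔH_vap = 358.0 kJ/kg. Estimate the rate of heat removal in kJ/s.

Q_c = 353 kJ/s

vapour 73.5→36.1 °C: -62.458 kJ/kg
condensation at 36.1 °C: -358 kJ/kg
liquid 36.1→-4.87 °C: -95.05 kJ/kg
Δh = -62.458 + -358 + -95.05 = -515.51 kJ/kg
Q = ṁ·Δh = 2466 kg/h × -515.51 kJ/kg = -1.2712e+06 kJ/h
|Q| = 353.12 kW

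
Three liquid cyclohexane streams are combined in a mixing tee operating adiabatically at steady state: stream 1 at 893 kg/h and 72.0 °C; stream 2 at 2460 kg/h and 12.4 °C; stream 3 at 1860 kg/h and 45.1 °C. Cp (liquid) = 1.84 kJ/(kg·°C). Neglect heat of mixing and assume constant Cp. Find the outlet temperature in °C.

Energy balance with Q = 0: Σ ṁᵢCp,ᵢ(T_out − Tᵢ) = 0
T_out = Σ ṁᵢCp,ᵢTᵢ / Σ ṁᵢCp,ᵢ
      = 328780 / 9591.9 = 34.277 °C

T_out = 34.3 °C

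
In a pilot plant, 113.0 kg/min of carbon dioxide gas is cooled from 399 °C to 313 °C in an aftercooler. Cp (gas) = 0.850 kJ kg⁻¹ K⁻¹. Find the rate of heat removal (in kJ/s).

Q_c = 138 kJ/s

Q = ṁ·Cp·ΔT = 113.0 × 0.850 × (313 − 399) = -8260.3 kJ/min
Converting: 8260.3 / 60 s = 137.67 kW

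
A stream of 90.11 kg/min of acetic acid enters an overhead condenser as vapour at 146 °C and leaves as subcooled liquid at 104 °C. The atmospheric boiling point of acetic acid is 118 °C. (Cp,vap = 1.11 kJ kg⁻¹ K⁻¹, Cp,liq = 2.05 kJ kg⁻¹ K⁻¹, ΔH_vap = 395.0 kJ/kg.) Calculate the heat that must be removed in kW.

vapour 146→118 °C: -31.08 kJ/kg
condensation at 118 °C: -395 kJ/kg
liquid 118→104 °C: -28.7 kJ/kg
Δh = -31.08 + -395 + -28.7 = -454.78 kJ/kg
Q = ṁ·Δh = 90.11 kg/min × -454.78 kJ/kg = -40980 kJ/min
|Q| = 683 kW

Q_c = 683 kW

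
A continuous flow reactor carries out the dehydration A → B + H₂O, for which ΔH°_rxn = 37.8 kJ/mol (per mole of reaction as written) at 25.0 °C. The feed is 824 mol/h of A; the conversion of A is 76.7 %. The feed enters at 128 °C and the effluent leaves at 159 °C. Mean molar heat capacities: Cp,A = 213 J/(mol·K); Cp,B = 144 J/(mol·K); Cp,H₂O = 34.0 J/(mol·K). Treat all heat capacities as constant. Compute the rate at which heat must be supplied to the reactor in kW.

Q_in = 7.32 kW

Extent of reaction ξ = 0.767 × 824 = 632.01 mol/h
Reaction term: ξ·ΔH°_rxn = 632.01 × 37.8 = 23890 kJ/h
Sensible, feed 128→25 °C: -18078 kJ/h
Outlet flows (mol/h): A 191.99, B 632.01, H₂O 632.01
Sensible, products 25→159 °C: 20554 kJ/h
Q = ΔH = 26367 kJ/h = 7.3241 kW
Heat supplied = 7.3241 kW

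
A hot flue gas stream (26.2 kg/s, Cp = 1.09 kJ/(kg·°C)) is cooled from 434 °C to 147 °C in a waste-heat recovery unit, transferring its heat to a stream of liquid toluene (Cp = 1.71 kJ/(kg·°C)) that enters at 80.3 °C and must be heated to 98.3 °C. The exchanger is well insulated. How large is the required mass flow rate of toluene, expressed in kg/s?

ṁ_c = 266 kg/s

Heat released by hot stream: Q = 26.2 × 1.09 × (434 − 147) = 8196.1 kJ/s
Energy balance on cold side (adiabatic exchanger): Q = ṁ_c·Cp_c·(T_c,out − T_c,in)
ṁ_c = 8196.1 / [1.71 × (98.3 − 80.3)] = 266.28 kg/s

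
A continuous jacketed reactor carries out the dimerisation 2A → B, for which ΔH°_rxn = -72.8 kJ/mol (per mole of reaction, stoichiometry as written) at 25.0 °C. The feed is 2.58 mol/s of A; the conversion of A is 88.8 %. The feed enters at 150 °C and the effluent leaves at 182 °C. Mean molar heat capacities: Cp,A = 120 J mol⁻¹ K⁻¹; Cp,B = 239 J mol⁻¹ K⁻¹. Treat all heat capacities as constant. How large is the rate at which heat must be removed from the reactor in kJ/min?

Extent of reaction ξ = 0.888 × 2.58 / 2 = 1.1455 mol/s
Reaction term: ξ·ΔH°_rxn = 1.1455 × -72.8 = -83.394 kJ/s
Sensible, feed 150→25 °C: -38.7 kJ/s
Outlet flows (mol/s): A 0.28896, B 1.1455
Sensible, products 25→182 °C: 48.427 kJ/s
Q = ΔH = -73.667 kJ/s = -73.667 kW
Heat removed = 4420 kJ/min

Q_out = 4420 kJ/min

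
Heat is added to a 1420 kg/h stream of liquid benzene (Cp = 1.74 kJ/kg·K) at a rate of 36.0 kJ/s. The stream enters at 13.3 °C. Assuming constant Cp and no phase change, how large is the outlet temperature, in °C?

T_out = 65.8 °C

Q = 36.0 kJ/s = 129600 kJ/h
ΔT = Q/(ṁ·Cp) = 129600/(1420×1.74) = 52.453 K
T_out = 13.3 + 52.453 = 65.753 °C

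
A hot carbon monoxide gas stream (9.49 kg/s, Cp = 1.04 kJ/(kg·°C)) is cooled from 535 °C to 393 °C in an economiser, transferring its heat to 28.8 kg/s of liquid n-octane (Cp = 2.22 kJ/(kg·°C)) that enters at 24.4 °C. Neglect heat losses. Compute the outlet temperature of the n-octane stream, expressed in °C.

Heat released by hot stream: Q = 9.49 × 1.04 × (535 − 393) = 1401.5 kJ/s
Energy balance on cold side (adiabatic exchanger): Q = ṁ_c·Cp_c·(T_c,out − T_c,in)
T_c,out = 24.4 + 1401.5/(28.8 × 2.22) = 46.32 °C

T_c,out = 46.3 °C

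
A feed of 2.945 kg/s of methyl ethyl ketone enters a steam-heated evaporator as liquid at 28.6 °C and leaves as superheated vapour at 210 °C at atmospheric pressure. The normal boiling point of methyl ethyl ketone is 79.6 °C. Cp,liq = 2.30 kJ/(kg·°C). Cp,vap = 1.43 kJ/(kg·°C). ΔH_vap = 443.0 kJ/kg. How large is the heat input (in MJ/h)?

liquid 28.6→79.6 °C: 117.3 kJ/kg
vaporisation at 79.6 °C: 443 kJ/kg
vapour 79.6→210 °C: 186.47 kJ/kg
Δh = 117.3 + 443 + 186.47 = 746.77 kJ/kg
Q = ṁ·Δh = 2.945 kg/s × 746.77 kJ/kg = 2199.2 kJ/s
|Q| = 2199.2 kW = 7917.3 MJ/h

Q = 7920 MJ/h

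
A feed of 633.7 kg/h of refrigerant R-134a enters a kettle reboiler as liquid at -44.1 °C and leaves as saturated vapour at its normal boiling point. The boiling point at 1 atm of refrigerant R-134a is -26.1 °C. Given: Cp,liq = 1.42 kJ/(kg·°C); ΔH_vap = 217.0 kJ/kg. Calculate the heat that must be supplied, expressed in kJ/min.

liquid -44.1→-26.1 °C: 25.56 kJ/kg
vaporisation at -26.1 °C: 217 kJ/kg
Δh = 25.56 + 217 = 242.56 kJ/kg
Q = ṁ·Δh = 633.7 kg/h × 242.56 kJ/kg = 153710 kJ/h
|Q| = 42.697 kW = 2561.8 kJ/min

Q = 2560 kJ/min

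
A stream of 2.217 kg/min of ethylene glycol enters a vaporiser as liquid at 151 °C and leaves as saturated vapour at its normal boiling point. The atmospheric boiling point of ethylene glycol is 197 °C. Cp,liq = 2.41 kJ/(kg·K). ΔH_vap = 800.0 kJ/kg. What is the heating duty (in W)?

liquid 151→197 °C: 110.86 kJ/kg
vaporisation at 197 °C: 800 kJ/kg
Δh = 110.86 + 800 = 910.86 kJ/kg
Q = ṁ·Δh = 2.217 kg/min × 910.86 kJ/kg = 2019.4 kJ/min
|Q| = 33.656 kW = 33656 W

Q = 33700 W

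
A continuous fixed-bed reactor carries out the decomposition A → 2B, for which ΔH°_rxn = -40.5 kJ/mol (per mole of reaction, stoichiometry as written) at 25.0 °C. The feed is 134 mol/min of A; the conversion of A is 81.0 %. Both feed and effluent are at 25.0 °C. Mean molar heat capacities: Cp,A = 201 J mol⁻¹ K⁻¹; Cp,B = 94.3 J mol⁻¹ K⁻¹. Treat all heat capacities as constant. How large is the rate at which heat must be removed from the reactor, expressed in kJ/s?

Extent of reaction ξ = 0.810 × 134 = 108.54 mol/min
Reaction term: ξ·ΔH°_rxn = 108.54 × -40.5 = -4395.9 kJ/min
Q = ΔH = -4395.9 kJ/min = -73.264 kW
Heat removed = 73.264 kJ/s

Q_out = 73.3 kJ/s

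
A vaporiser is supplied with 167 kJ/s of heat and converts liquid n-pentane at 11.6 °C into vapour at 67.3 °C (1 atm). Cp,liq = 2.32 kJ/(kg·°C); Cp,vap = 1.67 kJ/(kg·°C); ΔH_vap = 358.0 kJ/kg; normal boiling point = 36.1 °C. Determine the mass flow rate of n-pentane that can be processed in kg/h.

Δh = 2.32×(36.1−11.6) + 358.0 + 1.67×(67.3−36.1) = 466.94 kJ/kg
Q = 167 kJ/s = 167 kJ/s = 601200 kJ/h
ṁ = Q/Δh = 601200 / 466.94 = 1287.5 kg/h

ṁ = 1290 kg/h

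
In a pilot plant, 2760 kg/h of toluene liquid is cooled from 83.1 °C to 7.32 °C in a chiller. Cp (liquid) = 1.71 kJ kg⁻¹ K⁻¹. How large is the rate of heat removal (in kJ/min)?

Q_c = 5960 kJ/min

Q = ṁ·Cp·ΔT = 2760 × 1.71 × (7.32 − 83.1) = -357650 kJ/h
Converting: 357650 / 3600 s = 99.348 kW
Cooling duty = 5960.9 kJ/min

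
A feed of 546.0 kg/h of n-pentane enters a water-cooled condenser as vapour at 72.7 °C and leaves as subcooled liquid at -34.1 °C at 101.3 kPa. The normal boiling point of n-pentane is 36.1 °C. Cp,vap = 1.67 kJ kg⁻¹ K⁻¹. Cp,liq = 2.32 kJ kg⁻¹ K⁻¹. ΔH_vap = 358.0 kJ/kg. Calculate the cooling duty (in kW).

vapour 72.7→36.1 °C: -61.122 kJ/kg
condensation at 36.1 °C: -358 kJ/kg
liquid 36.1→-34.1 °C: -162.86 kJ/kg
Δh = -61.122 + -358 + -162.86 = -581.99 kJ/kg
Q = ṁ·Δh = 546.0 kg/h × -581.99 kJ/kg = -317760 kJ/h
|Q| = 88.268 kW

Q_c = 88.3 kW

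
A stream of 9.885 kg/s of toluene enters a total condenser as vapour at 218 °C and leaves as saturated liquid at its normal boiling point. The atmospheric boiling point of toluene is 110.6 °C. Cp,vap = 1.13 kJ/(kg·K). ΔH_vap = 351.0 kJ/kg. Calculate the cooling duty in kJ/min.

Q_c = 280000 kJ/min

vapour 218→110.6 °C: -121.36 kJ/kg
condensation at 110.6 °C: -351 kJ/kg
Δh = -121.36 + -351 = -472.36 kJ/kg
Q = ṁ·Δh = 9.885 kg/s × -472.36 kJ/kg = -4669.3 kJ/s
|Q| = 4669.3 kW = 280160 kJ/min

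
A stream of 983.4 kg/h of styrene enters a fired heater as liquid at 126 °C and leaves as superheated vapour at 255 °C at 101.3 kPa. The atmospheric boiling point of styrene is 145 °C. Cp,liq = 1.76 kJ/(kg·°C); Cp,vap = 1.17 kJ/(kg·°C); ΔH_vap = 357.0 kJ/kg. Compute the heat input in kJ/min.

Q = 8510 kJ/min

liquid 126→145 °C: 33.44 kJ/kg
vaporisation at 145 °C: 357 kJ/kg
vapour 145→255 °C: 128.7 kJ/kg
Δh = 33.44 + 357 + 128.7 = 519.14 kJ/kg
Q = ṁ·Δh = 983.4 kg/h × 519.14 kJ/kg = 510520 kJ/h
|Q| = 141.81 kW = 8508.7 kJ/min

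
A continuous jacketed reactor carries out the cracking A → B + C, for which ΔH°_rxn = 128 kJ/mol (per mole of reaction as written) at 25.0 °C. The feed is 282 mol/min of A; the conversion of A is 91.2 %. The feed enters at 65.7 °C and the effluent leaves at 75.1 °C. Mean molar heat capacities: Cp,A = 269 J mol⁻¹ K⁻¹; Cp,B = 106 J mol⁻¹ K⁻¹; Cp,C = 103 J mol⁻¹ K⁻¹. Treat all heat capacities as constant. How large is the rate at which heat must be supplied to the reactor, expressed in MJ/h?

Extent of reaction ξ = 0.912 × 282 = 257.18 mol/min
Reaction term: ξ·ΔH°_rxn = 257.18 × 128 = 32920 kJ/min
Sensible, feed 65.7→25 °C: -3087.4 kJ/min
Outlet flows (mol/min): A 24.816, B 257.18, C 257.18
Sensible, products 25→75.1 °C: 3027.4 kJ/min
Q = ΔH = 32860 kJ/min = 547.66 kW
Heat supplied = 1971.6 MJ/h

Q_in = 1970 MJ/h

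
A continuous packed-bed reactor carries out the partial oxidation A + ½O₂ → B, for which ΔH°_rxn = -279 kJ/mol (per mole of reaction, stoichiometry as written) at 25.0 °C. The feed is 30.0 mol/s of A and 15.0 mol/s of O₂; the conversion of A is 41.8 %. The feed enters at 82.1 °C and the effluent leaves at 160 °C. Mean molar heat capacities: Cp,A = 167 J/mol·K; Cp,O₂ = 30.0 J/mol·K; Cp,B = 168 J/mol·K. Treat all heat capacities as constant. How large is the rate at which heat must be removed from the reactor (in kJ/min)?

Extent of reaction ξ = 0.418 × 30.0 = 12.54 mol/s
Reaction term: ξ·ΔH°_rxn = 12.54 × -279 = -3498.7 kJ/s
Sensible, feed 82.1→25 °C: -311.77 kJ/s
Outlet flows (mol/s): A 17.46, O₂ 8.73, B 12.54
Sensible, products 25→160 °C: 713.4 kJ/s
Q = ΔH = -3097 kJ/s = -3097 kW
Heat removed = 185820 kJ/min

Q_out = 186000 kJ/min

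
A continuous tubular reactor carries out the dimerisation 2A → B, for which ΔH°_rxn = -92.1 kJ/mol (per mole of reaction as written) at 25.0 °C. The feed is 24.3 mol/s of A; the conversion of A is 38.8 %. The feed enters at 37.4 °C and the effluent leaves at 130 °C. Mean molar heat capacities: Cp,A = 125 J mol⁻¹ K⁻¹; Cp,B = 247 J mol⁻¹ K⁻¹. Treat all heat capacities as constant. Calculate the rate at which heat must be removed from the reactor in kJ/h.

Q_out = 556000 kJ/h

Extent of reaction ξ = 0.388 × 24.3 / 2 = 4.7142 mol/s
Reaction term: ξ·ΔH°_rxn = 4.7142 × -92.1 = -434.18 kJ/s
Sensible, feed 37.4→25 °C: -37.665 kJ/s
Outlet flows (mol/s): A 14.872, B 4.7142
Sensible, products 25→130 °C: 317.45 kJ/s
Q = ΔH = -154.39 kJ/s = -154.39 kW
Heat removed = 555810 kJ/h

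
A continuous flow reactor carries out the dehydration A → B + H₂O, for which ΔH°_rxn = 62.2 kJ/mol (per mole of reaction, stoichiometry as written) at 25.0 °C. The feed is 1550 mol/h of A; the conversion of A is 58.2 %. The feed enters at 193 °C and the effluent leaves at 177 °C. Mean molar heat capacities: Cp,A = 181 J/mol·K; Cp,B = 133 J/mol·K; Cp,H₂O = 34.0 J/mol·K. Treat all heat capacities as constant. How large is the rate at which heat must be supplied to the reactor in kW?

Extent of reaction ξ = 0.582 × 1550 = 902.1 mol/h
Reaction term: ξ·ΔH°_rxn = 902.1 × 62.2 = 56111 kJ/h
Sensible, feed 193→25 °C: -47132 kJ/h
Outlet flows (mol/h): A 647.9, B 902.1, H₂O 902.1
Sensible, products 25→177 °C: 40724 kJ/h
Q = ΔH = 49702 kJ/h = 13.806 kW
Heat supplied = 13.806 kW

Q_in = 13.8 kW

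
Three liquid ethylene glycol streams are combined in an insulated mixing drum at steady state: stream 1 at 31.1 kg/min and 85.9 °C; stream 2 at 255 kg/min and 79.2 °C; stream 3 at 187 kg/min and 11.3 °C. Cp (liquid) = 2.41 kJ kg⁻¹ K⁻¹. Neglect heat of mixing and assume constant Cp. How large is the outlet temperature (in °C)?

No heat crosses the boundary, so H_out = H_in.
T_out = Σ ṁᵢCp,ᵢTᵢ / Σ ṁᵢCp,ᵢ
      = 60203 / 1140.2 = 52.802 °C

T_out = 52.8 °C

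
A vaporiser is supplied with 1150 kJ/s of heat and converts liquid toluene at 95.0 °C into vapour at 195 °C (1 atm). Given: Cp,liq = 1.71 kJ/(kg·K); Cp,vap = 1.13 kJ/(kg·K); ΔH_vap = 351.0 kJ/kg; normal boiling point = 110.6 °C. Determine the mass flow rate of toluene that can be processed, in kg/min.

Δh = 1.71×(110.6−95.0) + 351.0 + 1.13×(195−110.6) = 473.05 kJ/kg
Q = 1150 kJ/s = 1150 kJ/s = 69000 kJ/min
ṁ = Q/Δh = 69000 / 473.05 = 145.86 kg/min

ṁ = 146 kg/min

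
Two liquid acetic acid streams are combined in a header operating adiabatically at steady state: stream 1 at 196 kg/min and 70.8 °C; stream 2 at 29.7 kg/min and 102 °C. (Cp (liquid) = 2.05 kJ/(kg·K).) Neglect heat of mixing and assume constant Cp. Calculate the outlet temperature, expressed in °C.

T_out = 74.9 °C

Adiabatic, steady state ⇒ Σ ṁᵢCp,ᵢ(T_out − Tᵢ) = 0
Σ ṁᵢCp,ᵢTᵢ = 196×2.05×70.8 + 29.7×2.05×102 = 34658
Σ ṁᵢCp,ᵢ = 196×2.05 + 29.7×2.05 = 462.68
T_out = 34658 / 462.68 = 74.906 °C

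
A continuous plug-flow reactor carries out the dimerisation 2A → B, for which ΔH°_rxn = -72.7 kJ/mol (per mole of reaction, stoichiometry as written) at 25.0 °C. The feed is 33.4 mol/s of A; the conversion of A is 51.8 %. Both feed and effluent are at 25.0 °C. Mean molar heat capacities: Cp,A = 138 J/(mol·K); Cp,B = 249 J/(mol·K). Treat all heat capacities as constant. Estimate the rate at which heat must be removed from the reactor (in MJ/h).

Extent of reaction ξ = 0.518 × 33.4 / 2 = 8.6506 mol/s
Reaction term: ξ·ΔH°_rxn = 8.6506 × -72.7 = -628.9 kJ/s
Q = ΔH = -628.9 kJ/s = -628.9 kW
Heat removed = 2264 MJ/h

Q_out = 2260 MJ/h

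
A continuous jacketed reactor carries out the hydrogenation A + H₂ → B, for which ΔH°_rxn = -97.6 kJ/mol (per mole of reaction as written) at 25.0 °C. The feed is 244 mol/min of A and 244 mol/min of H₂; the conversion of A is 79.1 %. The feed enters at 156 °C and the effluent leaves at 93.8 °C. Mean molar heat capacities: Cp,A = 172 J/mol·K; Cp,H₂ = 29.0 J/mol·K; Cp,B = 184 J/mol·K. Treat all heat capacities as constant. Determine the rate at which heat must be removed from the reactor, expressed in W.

Extent of reaction ξ = 0.791 × 244 = 193 mol/min
Reaction term: ξ·ΔH°_rxn = 193 × -97.6 = -18837 kJ/min
Sensible, feed 156→25 °C: -6424.8 kJ/min
Outlet flows (mol/min): A 50.996, H₂ 50.996, B 193
Sensible, products 25→93.8 °C: 3148.5 kJ/min
Q = ΔH = -22113 kJ/min = -368.56 kW
Heat removed = 368560 W

Q_out = 369000 W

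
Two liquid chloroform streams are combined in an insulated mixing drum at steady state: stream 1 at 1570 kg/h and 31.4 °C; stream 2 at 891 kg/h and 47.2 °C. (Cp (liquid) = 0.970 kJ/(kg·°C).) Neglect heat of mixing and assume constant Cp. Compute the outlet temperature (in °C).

Adiabatic, steady state ⇒ Σ ṁᵢCp,ᵢ(T_out − Tᵢ) = 0
T_out = Σ ṁᵢCp,ᵢTᵢ / Σ ṁᵢCp,ᵢ
      = 88613 / 2387.2 = 37.12 °C

T_out = 37.1 °C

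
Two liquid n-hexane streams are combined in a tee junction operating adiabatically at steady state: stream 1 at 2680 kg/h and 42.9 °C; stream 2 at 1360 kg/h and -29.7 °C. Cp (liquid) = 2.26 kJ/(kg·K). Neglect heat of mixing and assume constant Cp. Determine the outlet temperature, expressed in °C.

Adiabatic, steady state ⇒ Σ ṁᵢCp,ᵢ(T_out − Tᵢ) = 0
Σ ṁᵢCp,ᵢTᵢ = 2680×2.26×42.9 + 1360×2.26×-29.7 = 168550
Σ ṁᵢCp,ᵢ = 2680×2.26 + 1360×2.26 = 9130.4
T_out = 168550 / 9130.4 = 18.46 °C

T_out = 18.5 °C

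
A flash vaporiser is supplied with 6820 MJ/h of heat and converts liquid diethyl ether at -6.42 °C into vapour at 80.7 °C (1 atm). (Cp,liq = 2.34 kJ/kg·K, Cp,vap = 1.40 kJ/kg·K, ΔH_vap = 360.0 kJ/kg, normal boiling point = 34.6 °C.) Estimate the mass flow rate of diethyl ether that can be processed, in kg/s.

ṁ = 3.64 kg/s

Δh = 2.34×(34.6−-6.42) + 360.0 + 1.40×(80.7−34.6) = 520.53 kJ/kg
Q = 6820 MJ/h = 1894.4 kJ/s = 1894.4 kJ/s
ṁ = Q/Δh = 1894.4 / 520.53 = 3.6395 kg/s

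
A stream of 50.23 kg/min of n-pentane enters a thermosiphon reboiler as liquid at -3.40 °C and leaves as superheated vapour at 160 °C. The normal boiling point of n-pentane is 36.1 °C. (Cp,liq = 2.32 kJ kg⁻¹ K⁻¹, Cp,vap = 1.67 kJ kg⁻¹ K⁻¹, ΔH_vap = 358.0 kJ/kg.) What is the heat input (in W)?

Q = 550000 W

liquid -3.40→36.1 °C: 91.64 kJ/kg
vaporisation at 36.1 °C: 358 kJ/kg
vapour 36.1→160 °C: 206.91 kJ/kg
Δh = 91.64 + 358 + 206.91 = 656.55 kJ/kg
Q = ṁ·Δh = 50.23 kg/min × 656.55 kJ/kg = 32979 kJ/min
|Q| = 549.64 kW = 549640 W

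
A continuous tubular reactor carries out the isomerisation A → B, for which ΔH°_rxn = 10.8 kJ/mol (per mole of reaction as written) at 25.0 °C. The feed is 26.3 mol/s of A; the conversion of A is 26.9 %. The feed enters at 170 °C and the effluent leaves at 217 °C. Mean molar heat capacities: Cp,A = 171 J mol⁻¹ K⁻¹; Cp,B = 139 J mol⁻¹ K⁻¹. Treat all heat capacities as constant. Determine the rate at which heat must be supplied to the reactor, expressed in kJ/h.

Extent of reaction ξ = 0.269 × 26.3 = 7.0747 mol/s
Reaction term: ξ·ΔH°_rxn = 7.0747 × 10.8 = 76.407 kJ/s
Sensible, feed 170→25 °C: -652.11 kJ/s
Outlet flows (mol/s): A 19.225, B 7.0747
Sensible, products 25→217 °C: 820.01 kJ/s
Q = ΔH = 244.31 kJ/s = 244.31 kW
Heat supplied = 879530 kJ/h

Q_in = 880000 kJ/h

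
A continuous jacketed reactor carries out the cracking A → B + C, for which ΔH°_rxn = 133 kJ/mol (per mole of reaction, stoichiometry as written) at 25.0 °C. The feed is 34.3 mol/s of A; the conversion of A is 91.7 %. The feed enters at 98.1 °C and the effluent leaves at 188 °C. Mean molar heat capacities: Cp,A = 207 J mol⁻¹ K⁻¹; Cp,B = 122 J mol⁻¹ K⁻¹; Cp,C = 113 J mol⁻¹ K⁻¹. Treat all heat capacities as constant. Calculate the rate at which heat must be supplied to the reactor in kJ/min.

Q_in = 298000 kJ/min

Extent of reaction ξ = 0.917 × 34.3 = 31.453 mol/s
Reaction term: ξ·ΔH°_rxn = 31.453 × 133 = 4183.3 kJ/s
Sensible, feed 98.1→25 °C: -519.02 kJ/s
Outlet flows (mol/s): A 2.8469, B 31.453, C 31.453
Sensible, products 25→188 °C: 1300.9 kJ/s
Q = ΔH = 4965.1 kJ/s = 4965.1 kW
Heat supplied = 297910 kJ/min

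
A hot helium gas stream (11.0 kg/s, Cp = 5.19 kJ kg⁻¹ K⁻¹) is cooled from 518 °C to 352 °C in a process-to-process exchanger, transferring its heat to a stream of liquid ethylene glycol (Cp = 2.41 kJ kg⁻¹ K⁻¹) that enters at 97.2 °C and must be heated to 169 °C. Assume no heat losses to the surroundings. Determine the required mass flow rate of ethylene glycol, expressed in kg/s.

ṁ_c = 54.8 kg/s

Heat released by hot stream: Q = 11.0 × 5.19 × (518 − 352) = 9476.9 kJ/s
Energy balance on cold side (adiabatic exchanger): Q = ṁ_c·Cp_c·(T_c,out − T_c,in)
ṁ_c = 9476.9 / [2.41 × (169 − 97.2)] = 54.768 kg/s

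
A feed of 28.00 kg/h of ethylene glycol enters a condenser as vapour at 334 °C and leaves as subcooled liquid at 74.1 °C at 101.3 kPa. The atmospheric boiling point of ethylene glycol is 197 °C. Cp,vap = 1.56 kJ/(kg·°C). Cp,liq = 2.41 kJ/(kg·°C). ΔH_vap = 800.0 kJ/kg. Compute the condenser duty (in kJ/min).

Q_c = 611 kJ/min

vapour 334→197 °C: -213.72 kJ/kg
condensation at 197 °C: -800 kJ/kg
liquid 197→74.1 °C: -296.19 kJ/kg
Δh = -213.72 + -800 + -296.19 = -1309.9 kJ/kg
Q = ṁ·Δh = 28.00 kg/h × -1309.9 kJ/kg = -36677 kJ/h
|Q| = 10.188 kW = 611.29 kJ/min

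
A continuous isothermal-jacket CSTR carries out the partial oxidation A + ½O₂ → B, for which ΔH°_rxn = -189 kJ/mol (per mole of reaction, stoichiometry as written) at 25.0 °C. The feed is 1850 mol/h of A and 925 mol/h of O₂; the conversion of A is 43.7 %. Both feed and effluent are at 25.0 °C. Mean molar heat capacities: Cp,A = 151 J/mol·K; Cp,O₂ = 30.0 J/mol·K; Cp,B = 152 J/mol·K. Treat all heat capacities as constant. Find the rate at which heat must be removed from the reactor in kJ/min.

Q_out = 2550 kJ/min

Extent of reaction ξ = 0.437 × 1850 = 808.45 mol/h
Reaction term: ξ·ΔH°_rxn = 808.45 × -189 = -152800 kJ/h
Q = ΔH = -152800 kJ/h = -42.444 kW
Heat removed = 2546.6 kJ/min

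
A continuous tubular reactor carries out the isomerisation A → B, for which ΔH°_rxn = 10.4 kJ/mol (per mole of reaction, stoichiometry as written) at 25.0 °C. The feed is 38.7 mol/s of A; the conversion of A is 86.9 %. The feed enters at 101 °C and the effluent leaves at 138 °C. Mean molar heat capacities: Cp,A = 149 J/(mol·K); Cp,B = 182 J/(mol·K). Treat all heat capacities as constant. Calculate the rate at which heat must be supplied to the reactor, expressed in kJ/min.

Extent of reaction ξ = 0.869 × 38.7 = 33.63 mol/s
Reaction term: ξ·ΔH°_rxn = 33.63 × 10.4 = 349.76 kJ/s
Sensible, feed 101→25 °C: -438.24 kJ/s
Outlet flows (mol/s): A 5.0697, B 33.63
Sensible, products 25→138 °C: 777 kJ/s
Q = ΔH = 688.52 kJ/s = 688.52 kW
Heat supplied = 41311 kJ/min

Q_in = 41300 kJ/min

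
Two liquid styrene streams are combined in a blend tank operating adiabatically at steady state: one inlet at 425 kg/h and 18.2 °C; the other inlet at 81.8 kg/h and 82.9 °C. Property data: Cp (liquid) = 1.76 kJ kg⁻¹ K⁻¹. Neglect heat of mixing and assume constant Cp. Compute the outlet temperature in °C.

Adiabatic, steady state ⇒ Σ ṁᵢCp,ᵢ(T_out − Tᵢ) = 0
T_out = Σ ṁᵢCp,ᵢTᵢ / Σ ṁᵢCp,ᵢ
      = 25549 / 891.97 = 28.643 °C

T_out = 28.6 °C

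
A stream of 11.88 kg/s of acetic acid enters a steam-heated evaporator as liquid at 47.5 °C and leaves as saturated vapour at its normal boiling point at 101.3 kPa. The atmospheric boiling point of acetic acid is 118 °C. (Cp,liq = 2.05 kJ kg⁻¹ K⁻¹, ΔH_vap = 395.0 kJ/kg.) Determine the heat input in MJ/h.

Q = 23100 MJ/h

liquid 47.5→118 °C: 144.52 kJ/kg
vaporisation at 118 °C: 395 kJ/kg
Δh = 144.52 + 395 = 539.52 kJ/kg
Q = ṁ·Δh = 11.88 kg/s × 539.52 kJ/kg = 6409.6 kJ/s
|Q| = 6409.6 kW = 23074 MJ/h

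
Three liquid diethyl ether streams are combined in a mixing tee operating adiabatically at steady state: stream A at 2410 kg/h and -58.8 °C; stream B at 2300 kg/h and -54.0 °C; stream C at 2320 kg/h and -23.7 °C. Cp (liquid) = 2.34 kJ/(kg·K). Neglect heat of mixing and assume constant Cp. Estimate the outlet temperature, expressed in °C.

T_out = -45.6 °C

Energy balance with Q = 0: Σ ṁᵢCp,ᵢ(T_out − Tᵢ) = 0
Σ ṁᵢCp,ᵢTᵢ = 2410×2.34×-58.8 + 2300×2.34×-54.0 + 2320×2.34×-23.7 = -750890
Σ ṁᵢCp,ᵢ = 2410×2.34 + 2300×2.34 + 2320×2.34 = 16450
T_out = -750890 / 16450 = -45.646 °C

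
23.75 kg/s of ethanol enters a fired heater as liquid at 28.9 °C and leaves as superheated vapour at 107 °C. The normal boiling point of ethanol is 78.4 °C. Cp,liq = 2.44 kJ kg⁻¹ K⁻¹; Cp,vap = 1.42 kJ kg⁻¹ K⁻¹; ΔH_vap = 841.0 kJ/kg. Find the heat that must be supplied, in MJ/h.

liquid 28.9→78.4 °C: 120.78 kJ/kg
vaporisation at 78.4 °C: 841 kJ/kg
vapour 78.4→107 °C: 40.612 kJ/kg
Δh = 120.78 + 841 + 40.612 = 1002.4 kJ/kg
Q = ṁ·Δh = 23.75 kg/s × 1002.4 kJ/kg = 23807 kJ/s
|Q| = 23807 kW = 85705 MJ/h

Q = 85700 MJ/h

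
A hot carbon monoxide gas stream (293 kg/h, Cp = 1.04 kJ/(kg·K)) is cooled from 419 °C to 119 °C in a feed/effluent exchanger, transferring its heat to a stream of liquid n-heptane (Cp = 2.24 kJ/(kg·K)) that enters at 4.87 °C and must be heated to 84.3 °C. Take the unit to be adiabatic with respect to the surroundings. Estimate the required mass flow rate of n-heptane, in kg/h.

ṁ_c = 514 kg/h

Heat released by hot stream: Q = 293 × 1.04 × (419 − 119) = 91416 kJ/h
Energy balance on cold side (adiabatic exchanger): Q = ṁ_c·Cp_c·(T_c,out − T_c,in)
ṁ_c = 91416 / [2.24 × (84.3 − 4.87)] = 513.79 kg/h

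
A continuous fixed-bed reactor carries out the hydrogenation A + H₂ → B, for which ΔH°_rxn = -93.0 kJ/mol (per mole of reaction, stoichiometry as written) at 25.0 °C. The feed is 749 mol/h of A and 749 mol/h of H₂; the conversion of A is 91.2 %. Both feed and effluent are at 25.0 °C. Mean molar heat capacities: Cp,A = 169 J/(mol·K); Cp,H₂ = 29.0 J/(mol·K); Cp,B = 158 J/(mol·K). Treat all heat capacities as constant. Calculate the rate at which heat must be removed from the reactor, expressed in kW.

Q_out = 17.6 kW

Extent of reaction ξ = 0.912 × 749 = 683.09 mol/h
Reaction term: ξ·ΔH°_rxn = 683.09 × -93.0 = -63527 kJ/h
Q = ΔH = -63527 kJ/h = -17.646 kW
Heat removed = 17.646 kW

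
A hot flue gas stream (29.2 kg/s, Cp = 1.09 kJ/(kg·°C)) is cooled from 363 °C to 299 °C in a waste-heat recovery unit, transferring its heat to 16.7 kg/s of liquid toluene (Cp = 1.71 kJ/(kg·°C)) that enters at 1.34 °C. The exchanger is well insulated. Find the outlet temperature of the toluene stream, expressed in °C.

Heat released by hot stream: Q = 29.2 × 1.09 × (363 − 299) = 2037 kJ/s
Energy balance on cold side (adiabatic exchanger): Q = ṁ_c·Cp_c·(T_c,out − T_c,in)
T_c,out = 1.34 + 2037/(16.7 × 1.71) = 72.671 °C

T_c,out = 72.7 °C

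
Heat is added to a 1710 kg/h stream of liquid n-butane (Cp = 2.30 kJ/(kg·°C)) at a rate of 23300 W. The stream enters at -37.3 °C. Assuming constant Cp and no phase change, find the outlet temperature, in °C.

T_out = -16.0 °C

Q = 23300 W = 83880 kJ/h
ΔT = Q/(ṁ·Cp) = 83880/(1710×2.30) = 21.327 K
T_out = -37.3 + 21.327 = -15.973 °C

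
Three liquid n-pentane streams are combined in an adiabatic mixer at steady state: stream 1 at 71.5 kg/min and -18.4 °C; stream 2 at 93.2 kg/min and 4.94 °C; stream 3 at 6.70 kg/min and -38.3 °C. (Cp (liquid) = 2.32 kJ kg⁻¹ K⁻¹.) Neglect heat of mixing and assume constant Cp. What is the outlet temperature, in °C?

No heat crosses the boundary, so H_out = H_in.
Σ ṁᵢCp,ᵢTᵢ = 71.5×2.32×-18.4 + 93.2×2.32×4.94 + 6.70×2.32×-38.3 = -2579.4
Σ ṁᵢCp,ᵢ = 71.5×2.32 + 93.2×2.32 + 6.70×2.32 = 397.65
T_out = -2579.4 / 397.65 = -6.4866 °C

T_out = -6.49 °C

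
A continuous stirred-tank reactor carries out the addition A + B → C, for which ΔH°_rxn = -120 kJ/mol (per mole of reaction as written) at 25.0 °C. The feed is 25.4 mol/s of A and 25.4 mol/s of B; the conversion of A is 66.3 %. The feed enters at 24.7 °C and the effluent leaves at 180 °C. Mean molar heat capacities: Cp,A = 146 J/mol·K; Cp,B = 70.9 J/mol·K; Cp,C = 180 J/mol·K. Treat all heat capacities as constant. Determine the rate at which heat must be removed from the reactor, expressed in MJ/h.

Extent of reaction ξ = 0.663 × 25.4 = 16.84 mol/s
Reaction term: ξ·ΔH°_rxn = 16.84 × -120 = -2020.8 kJ/s
Sensible, feed 24.7→25 °C: 1.6528 kJ/s
Outlet flows (mol/s): A 8.5598, B 8.5598, C 16.84
Sensible, products 25→180 °C: 757.62 kJ/s
Q = ΔH = -1261.6 kJ/s = -1261.6 kW
Heat removed = 4541.6 MJ/h

Q_out = 4540 MJ/h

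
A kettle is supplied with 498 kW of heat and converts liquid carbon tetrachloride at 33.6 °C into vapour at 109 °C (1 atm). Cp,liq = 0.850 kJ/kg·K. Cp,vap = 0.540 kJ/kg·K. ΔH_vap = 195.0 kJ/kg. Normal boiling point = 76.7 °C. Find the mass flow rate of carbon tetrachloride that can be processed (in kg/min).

Δh = 0.850×(76.7−33.6) + 195.0 + 0.540×(109−76.7) = 249.08 kJ/kg
Q = 498 kW = 498 kJ/s = 29880 kJ/min
ṁ = Q/Δh = 29880 / 249.08 = 119.96 kg/min

ṁ = 120 kg/min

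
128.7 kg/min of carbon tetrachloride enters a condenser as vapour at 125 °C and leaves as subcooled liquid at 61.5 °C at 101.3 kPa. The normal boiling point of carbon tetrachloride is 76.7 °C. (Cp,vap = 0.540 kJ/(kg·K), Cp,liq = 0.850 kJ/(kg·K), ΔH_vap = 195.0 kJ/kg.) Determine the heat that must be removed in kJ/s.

Q_c = 502 kJ/s

vapour 125→76.7 °C: -26.082 kJ/kg
condensation at 76.7 °C: -195 kJ/kg
liquid 76.7→61.5 °C: -12.92 kJ/kg
Δh = -26.082 + -195 + -12.92 = -234 kJ/kg
Q = ṁ·Δh = 128.7 kg/min × -234 kJ/kg = -30116 kJ/min
|Q| = 501.93 kW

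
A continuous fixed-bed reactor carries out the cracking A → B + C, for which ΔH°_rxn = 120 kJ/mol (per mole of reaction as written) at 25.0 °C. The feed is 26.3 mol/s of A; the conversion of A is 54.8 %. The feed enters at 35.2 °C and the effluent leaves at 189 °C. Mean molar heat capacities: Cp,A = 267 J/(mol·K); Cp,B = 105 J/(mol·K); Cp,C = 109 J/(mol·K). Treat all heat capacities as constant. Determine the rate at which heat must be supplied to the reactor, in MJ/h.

Extent of reaction ξ = 0.548 × 26.3 = 14.412 mol/s
Reaction term: ξ·ΔH°_rxn = 14.412 × 120 = 1729.5 kJ/s
Sensible, feed 35.2→25 °C: -71.625 kJ/s
Outlet flows (mol/s): A 11.888, B 14.412, C 14.412
Sensible, products 25→189 °C: 1026.4 kJ/s
Q = ΔH = 2684.2 kJ/s = 2684.2 kW
Heat supplied = 9663.2 MJ/h

Q_in = 9660 MJ/h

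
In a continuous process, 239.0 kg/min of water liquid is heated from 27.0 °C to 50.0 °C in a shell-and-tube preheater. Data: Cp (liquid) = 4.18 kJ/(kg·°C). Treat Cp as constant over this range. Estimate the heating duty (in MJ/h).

Q = 1380 MJ/h

Q = ṁ·Cp·ΔT = 239.0 × 4.18 × (50.0 − 27.0) = 22977 kJ/min
Converting: 22977 / 60 s = 382.96 kW
Heating duty = 1378.6 MJ/h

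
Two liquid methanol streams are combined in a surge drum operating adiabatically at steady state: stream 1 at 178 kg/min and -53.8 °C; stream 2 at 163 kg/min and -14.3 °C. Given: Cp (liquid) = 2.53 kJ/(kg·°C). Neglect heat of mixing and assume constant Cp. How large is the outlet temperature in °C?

Adiabatic, steady state ⇒ Σ ṁᵢCp,ᵢ(T_out − Tᵢ) = 0
T_out = Σ ṁᵢCp,ᵢTᵢ / Σ ṁᵢCp,ᵢ
      = -30125 / 862.73 = -34.919 °C

T_out = -34.9 °C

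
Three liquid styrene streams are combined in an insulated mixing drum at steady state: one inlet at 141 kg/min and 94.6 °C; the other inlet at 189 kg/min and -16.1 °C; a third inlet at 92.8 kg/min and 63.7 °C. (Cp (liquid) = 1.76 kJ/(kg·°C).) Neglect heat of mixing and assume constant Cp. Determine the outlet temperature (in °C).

No heat crosses the boundary, so H_out = H_in.
T_out = Σ ṁᵢCp,ᵢTᵢ / Σ ṁᵢCp,ᵢ
      = 28524 / 744.13 = 38.333 °C

T_out = 38.3 °C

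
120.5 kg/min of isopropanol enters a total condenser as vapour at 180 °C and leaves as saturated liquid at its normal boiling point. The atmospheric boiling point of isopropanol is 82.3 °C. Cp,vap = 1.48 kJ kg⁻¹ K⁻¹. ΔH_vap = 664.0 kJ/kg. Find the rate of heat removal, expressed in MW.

vapour 180→82.3 °C: -144.6 kJ/kg
condensation at 82.3 °C: -664 kJ/kg
Δh = -144.6 + -664 = -808.6 kJ/kg
Q = ṁ·Δh = 120.5 kg/min × -808.6 kJ/kg = -97436 kJ/min
|Q| = 1623.9 kW = 1.6239 MW

Q_c = 1.62 MW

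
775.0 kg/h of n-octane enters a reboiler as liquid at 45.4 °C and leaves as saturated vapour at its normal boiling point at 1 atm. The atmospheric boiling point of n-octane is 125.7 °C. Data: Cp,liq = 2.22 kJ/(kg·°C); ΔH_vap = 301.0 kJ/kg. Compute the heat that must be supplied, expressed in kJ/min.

Q = 6190 kJ/min

liquid 45.4→125.7 °C: 178.27 kJ/kg
vaporisation at 125.7 °C: 301 kJ/kg
Δh = 178.27 + 301 = 479.27 kJ/kg
Q = ṁ·Δh = 775.0 kg/h × 479.27 kJ/kg = 371430 kJ/h
|Q| = 103.18 kW = 6190.5 kJ/min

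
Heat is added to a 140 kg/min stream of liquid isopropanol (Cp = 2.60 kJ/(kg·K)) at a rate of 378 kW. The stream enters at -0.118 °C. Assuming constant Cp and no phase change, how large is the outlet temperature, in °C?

T_out = 62.2 °C

Q = 378 kW = 22680 kJ/min
ΔT = Q/(ṁ·Cp) = 22680/(140×2.60) = 62.308 K
T_out = -0.118 + 62.308 = 62.19 °C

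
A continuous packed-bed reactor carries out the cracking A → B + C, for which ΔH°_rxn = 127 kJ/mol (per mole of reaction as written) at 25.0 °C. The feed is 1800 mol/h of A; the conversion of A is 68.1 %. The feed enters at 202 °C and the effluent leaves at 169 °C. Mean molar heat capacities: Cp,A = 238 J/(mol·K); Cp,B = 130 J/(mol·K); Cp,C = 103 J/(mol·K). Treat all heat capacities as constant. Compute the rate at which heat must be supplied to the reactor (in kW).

Q_in = 39.1 kW

Extent of reaction ξ = 0.681 × 1800 = 1225.8 mol/h
Reaction term: ξ·ΔH°_rxn = 1225.8 × 127 = 155680 kJ/h
Sensible, feed 202→25 °C: -75827 kJ/h
Outlet flows (mol/h): A 574.2, B 1225.8, C 1225.8
Sensible, products 25→169 °C: 60807 kJ/h
Q = ΔH = 140660 kJ/h = 39.071 kW
Heat supplied = 39.071 kW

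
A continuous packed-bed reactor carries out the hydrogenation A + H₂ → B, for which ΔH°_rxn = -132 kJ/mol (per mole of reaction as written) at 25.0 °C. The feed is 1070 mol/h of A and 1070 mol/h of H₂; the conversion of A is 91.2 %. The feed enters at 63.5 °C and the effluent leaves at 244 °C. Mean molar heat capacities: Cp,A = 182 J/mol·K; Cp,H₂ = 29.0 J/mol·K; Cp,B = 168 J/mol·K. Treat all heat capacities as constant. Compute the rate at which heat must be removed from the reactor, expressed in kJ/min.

Extent of reaction ξ = 0.912 × 1070 = 975.84 mol/h
Reaction term: ξ·ΔH°_rxn = 975.84 × -132 = -128810 kJ/h
Sensible, feed 63.5→25 °C: -8692.1 kJ/h
Outlet flows (mol/h): A 94.16, H₂ 94.16, B 975.84
Sensible, products 25→244 °C: 40254 kJ/h
Q = ΔH = -97249 kJ/h = -27.014 kW
Heat removed = 1620.8 kJ/min

Q_out = 1620 kJ/min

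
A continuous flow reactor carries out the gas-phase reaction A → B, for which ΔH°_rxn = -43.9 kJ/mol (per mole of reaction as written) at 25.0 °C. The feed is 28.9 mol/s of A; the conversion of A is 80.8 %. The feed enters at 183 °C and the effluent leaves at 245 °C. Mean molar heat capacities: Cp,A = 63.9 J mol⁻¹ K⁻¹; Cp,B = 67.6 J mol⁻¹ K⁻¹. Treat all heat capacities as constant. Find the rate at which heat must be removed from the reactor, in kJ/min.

Extent of reaction ξ = 0.808 × 28.9 = 23.351 mol/s
Reaction term: ξ·ΔH°_rxn = 23.351 × -43.9 = -1025.1 kJ/s
Sensible, feed 183→25 °C: -291.78 kJ/s
Outlet flows (mol/s): A 5.5488, B 23.351
Sensible, products 25→245 °C: 425.28 kJ/s
Q = ΔH = -891.61 kJ/s = -891.61 kW
Heat removed = 53497 kJ/min

Q_out = 53500 kJ/min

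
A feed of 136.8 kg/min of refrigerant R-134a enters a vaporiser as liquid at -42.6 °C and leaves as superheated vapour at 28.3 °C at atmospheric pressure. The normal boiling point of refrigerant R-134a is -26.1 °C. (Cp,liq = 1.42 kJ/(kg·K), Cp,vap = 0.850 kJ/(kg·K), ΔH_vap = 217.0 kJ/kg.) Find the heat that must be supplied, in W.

Q = 654000 W

liquid -42.6→-26.1 °C: 23.43 kJ/kg
vaporisation at -26.1 °C: 217 kJ/kg
vapour -26.1→28.3 °C: 46.24 kJ/kg
Δh = 23.43 + 217 + 46.24 = 286.67 kJ/kg
Q = ṁ·Δh = 136.8 kg/min × 286.67 kJ/kg = 39216 kJ/min
|Q| = 653.61 kW = 653610 W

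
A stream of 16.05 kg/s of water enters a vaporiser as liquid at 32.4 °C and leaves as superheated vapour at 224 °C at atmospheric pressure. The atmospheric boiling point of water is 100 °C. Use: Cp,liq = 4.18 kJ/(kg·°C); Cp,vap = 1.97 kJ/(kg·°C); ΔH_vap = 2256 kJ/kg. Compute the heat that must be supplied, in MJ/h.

liquid 32.4→100 °C: 282.57 kJ/kg
vaporisation at 100 °C: 2256 kJ/kg
vapour 100→224 °C: 244.28 kJ/kg
Δh = 282.57 + 2256 + 244.28 = 2782.8 kJ/kg
Q = ṁ·Δh = 16.05 kg/s × 2782.8 kJ/kg = 44665 kJ/s
|Q| = 44665 kW = 160790 MJ/h

Q = 161000 MJ/h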